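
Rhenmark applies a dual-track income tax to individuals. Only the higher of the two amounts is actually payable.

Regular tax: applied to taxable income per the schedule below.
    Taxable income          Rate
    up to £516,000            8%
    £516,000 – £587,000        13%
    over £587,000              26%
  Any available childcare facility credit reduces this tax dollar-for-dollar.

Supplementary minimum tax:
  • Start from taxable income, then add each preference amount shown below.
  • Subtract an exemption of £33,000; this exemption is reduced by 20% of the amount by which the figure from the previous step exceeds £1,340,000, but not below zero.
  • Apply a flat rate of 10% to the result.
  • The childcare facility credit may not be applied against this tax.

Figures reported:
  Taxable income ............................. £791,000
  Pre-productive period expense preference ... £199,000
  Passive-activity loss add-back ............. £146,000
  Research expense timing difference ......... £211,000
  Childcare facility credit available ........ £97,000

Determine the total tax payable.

Supplementary minimum tax:
  Adjusted income: £791,000 + £199,000 + £146,000 + £211,000 = £1,347,000
  Exemption: £33,000 − 20% × (£1,347,000 − £1,340,000) = £33,000 − £1,400 = £31,600
  Base: £1,347,000 − £31,600 = £1,315,400
  £1,315,400 × 10% = £131,540

Regular tax:
  £516,000 × 8% = £41,280
  £71,000 × 13% = £9,230
  £204,000 × 26% = £53,040
  → £103,550
  Less childcare facility credit £97,000 → £6,550

£131,540 > £6,550, so the supplementary minimum tax is the binding amount.

£131,540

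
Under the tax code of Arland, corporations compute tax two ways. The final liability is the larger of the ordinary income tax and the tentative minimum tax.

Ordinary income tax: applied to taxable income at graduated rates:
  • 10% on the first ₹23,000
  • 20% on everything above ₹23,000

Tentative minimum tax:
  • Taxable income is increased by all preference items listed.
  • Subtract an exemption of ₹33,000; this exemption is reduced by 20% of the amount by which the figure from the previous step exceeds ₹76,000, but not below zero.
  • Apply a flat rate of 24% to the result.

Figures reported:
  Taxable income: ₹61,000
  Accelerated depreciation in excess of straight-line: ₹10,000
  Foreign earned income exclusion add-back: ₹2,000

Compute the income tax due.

Tentative minimum tax:
  Adjusted income: ₹61,000 + ₹10,000 + ₹2,000 = ₹73,000
  Exemption: ₹73,000 ≤ ₹76,000, so full ₹33,000 applies
  Base: ₹73,000 − ₹33,000 = ₹40,000
  ₹40,000 × 24% = ₹9,600

Ordinary income tax:
  ₹23,000 × 10% = ₹2,300
  ₹38,000 × 20% = ₹7,600
  → ₹9,900

₹9,900 > ₹9,600, so the ordinary income tax governs.

₹9,900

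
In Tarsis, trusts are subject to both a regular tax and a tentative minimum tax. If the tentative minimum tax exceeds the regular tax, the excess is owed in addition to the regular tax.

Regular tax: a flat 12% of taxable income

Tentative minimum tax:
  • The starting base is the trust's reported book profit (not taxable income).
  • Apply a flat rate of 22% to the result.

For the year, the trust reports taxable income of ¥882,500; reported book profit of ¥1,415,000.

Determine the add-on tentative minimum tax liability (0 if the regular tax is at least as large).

¥205,400

Tentative minimum tax:
  Base (reported book profit): ¥1,415,000
  ¥1,415,000 × 22% = ¥311,300

Regular tax:
  ¥882,500 × 12% = ¥105,900

Excess of tentative minimum tax over regular tax: ¥311,300 − ¥105,900 = ¥205,400.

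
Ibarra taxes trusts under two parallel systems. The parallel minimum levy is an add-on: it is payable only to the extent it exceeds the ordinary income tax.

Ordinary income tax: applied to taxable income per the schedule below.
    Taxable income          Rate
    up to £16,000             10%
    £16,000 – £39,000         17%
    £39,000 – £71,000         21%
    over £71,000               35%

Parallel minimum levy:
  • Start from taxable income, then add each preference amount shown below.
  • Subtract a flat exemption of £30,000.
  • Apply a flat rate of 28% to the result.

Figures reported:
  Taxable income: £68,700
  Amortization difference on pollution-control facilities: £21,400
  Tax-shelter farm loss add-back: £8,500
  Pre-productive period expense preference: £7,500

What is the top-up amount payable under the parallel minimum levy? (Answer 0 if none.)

£9,561

Parallel minimum levy:
  Adjusted income: £68,700 + £21,400 + £8,500 + £7,500 = £106,100
  Less exemption £30,000 → base £76,100
  £76,100 × 28% = £21,308

Ordinary income tax:
  £16,000 × 10% = £1,600
  £23,000 × 17% = £3,910
  £29,700 × 21% = £6,237
  → £11,747

Excess of parallel minimum levy over ordinary income tax: £21,308 − £11,747 = £9,561.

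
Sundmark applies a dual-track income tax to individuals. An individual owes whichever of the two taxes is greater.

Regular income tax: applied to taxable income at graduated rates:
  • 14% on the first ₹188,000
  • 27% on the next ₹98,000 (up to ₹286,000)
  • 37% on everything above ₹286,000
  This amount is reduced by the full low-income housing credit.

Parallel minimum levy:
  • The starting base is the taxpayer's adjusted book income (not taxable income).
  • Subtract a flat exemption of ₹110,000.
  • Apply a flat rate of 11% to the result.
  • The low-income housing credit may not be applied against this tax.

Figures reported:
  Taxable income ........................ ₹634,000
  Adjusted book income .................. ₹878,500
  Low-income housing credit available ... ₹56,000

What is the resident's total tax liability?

₹125,540

Parallel minimum levy:
  Base (adjusted book income): ₹878,500
  Less exemption ₹110,000 → base ₹768,500
  ₹768,500 × 11% = ₹84,535

Regular income tax:
  ₹188,000 × 14% = ₹26,320
  ₹98,000 × 27% = ₹26,460
  ₹348,000 × 37% = ₹128,760
  → ₹181,540
  Less low-income housing credit ₹56,000 → ₹125,540

₹125,540 > ₹84,535, so the regular income tax governs.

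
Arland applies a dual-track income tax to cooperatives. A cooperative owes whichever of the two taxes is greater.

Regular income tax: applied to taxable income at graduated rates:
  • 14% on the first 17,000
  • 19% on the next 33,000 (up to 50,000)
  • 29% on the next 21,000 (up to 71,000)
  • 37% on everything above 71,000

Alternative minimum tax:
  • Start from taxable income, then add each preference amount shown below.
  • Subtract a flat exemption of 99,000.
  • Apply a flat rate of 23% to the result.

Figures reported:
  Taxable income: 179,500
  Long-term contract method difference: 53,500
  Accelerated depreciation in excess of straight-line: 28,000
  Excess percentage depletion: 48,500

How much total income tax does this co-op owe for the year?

54,885

Alternative minimum tax:
  Adjusted income: 179,500 + 53,500 + 28,000 + 48,500 = 309,500
  Less exemption 99,000 → base 210,500
  210,500 × 23% = 48,415

Regular income tax:
  17,000 × 14% = 2,380
  33,000 × 19% = 6,270
  21,000 × 29% = 6,090
  108,500 × 37% = 40,145
  → 54,885

54,885 > 48,415, so the regular income tax governs.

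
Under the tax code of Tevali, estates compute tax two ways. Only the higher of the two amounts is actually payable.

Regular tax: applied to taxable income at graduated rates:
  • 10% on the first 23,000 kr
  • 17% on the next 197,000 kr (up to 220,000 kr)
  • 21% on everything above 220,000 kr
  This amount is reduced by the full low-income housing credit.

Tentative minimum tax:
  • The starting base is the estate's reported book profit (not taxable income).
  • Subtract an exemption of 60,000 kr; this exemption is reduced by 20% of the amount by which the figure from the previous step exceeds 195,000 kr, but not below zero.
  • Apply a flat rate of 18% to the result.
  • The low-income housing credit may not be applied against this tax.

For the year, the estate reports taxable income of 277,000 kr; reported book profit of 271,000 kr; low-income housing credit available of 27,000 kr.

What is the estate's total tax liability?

Regular tax:
  23,000 kr × 10% = 2,300 kr
  197,000 kr × 17% = 33,490 kr
  57,000 kr × 21% = 11,970 kr
  → 47,760 kr
  Less low-income housing credit 27,000 kr → 20,760 kr

Tentative minimum tax:
  Base (reported book profit): 271,000 kr
  Exemption: 60,000 kr − 20% × (271,000 kr − 195,000 kr) = 60,000 kr − 15,200 kr = 44,800 kr
  Base: 271,000 kr − 44,800 kr = 226,200 kr
  226,200 kr × 18% = 40,716 kr

40,716 kr > 20,760 kr, so the tentative minimum tax is the binding amount.

40,716 kr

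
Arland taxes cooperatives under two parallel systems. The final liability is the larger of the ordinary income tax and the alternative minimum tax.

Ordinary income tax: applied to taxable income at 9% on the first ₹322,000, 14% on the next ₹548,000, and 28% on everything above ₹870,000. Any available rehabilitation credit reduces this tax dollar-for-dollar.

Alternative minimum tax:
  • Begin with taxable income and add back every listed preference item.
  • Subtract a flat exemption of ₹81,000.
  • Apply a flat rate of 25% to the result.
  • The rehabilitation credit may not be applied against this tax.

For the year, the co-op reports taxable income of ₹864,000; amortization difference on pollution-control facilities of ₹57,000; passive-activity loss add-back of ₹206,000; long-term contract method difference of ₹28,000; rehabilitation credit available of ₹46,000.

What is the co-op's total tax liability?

₹268,500

Alternative minimum tax:
  Adjusted income: ₹864,000 + ₹57,000 + ₹206,000 + ₹28,000 = ₹1,155,000
  Less exemption ₹81,000 → base ₹1,074,000
  ₹1,074,000 × 25% = ₹268,500

Ordinary income tax:
  ₹322,000 × 9% = ₹28,980
  ₹542,000 × 14% = ₹75,880
  → ₹104,860
  Less rehabilitation credit ₹46,000 → ₹58,860

₹268,500 > ₹58,860, so the alternative minimum tax is the binding amount.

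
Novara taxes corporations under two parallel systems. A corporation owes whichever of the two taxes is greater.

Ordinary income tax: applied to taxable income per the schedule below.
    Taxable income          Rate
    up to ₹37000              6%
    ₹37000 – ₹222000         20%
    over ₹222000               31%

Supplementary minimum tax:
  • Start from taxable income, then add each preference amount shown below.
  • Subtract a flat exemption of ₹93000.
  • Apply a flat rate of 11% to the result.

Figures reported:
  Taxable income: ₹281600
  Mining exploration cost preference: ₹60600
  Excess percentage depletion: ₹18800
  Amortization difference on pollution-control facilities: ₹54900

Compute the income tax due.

₹57696

Supplementary minimum tax:
  Adjusted income: ₹281600 + ₹60600 + ₹18800 + ₹54900 = ₹415900
  Less exemption ₹93000 → base ₹322900
  ₹322900 × 11% = ₹35519

Ordinary income tax:
  ₹37000 × 6% = ₹2220
  ₹185000 × 20% = ₹37000
  ₹59600 × 31% = ₹18476
  → ₹57696

₹57696 > ₹35519, so the ordinary income tax governs.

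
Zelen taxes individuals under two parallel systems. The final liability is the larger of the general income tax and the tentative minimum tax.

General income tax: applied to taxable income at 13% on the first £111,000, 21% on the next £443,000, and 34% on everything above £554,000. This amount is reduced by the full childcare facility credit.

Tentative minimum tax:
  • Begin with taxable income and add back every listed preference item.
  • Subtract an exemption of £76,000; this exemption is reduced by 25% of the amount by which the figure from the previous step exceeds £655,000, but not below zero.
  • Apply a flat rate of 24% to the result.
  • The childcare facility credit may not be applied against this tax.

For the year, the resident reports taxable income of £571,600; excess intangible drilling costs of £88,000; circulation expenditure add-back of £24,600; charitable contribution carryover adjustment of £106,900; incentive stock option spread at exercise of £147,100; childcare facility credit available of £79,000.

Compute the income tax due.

£223,920

Tentative minimum tax:
  Adjusted income: £571,600 + £88,000 + £24,600 + £106,900 + £147,100 = £938,200
  Exemption: £76,000 − 25% × (£938,200 − £655,000) = £76,000 − £70,800 = £5,200
  Base: £938,200 − £5,200 = £933,000
  £933,000 × 24% = £223,920

General income tax:
  £111,000 × 13% = £14,430
  £443,000 × 21% = £93,030
  £17,600 × 34% = £5,984
  → £113,444
  Less childcare facility credit £79,000 → £34,444

£223,920 > £34,444, so the tentative minimum tax is the binding amount.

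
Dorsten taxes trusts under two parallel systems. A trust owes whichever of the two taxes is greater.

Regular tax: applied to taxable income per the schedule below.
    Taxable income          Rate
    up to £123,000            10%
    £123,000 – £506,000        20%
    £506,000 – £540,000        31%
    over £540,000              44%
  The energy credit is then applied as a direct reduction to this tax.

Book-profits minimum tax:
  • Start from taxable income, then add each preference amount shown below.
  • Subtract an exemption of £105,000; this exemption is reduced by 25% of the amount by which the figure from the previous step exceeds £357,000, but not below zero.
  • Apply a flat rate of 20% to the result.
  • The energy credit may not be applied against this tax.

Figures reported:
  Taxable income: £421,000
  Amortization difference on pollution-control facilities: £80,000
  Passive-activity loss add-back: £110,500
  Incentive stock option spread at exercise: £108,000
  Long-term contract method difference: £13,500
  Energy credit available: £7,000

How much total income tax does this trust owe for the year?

£144,400

Regular tax:
  £123,000 × 10% = £12,300
  £298,000 × 20% = £59,600
  → £71,900
  Less energy credit £7,000 → £64,900

Book-profits minimum tax:
  Adjusted income: £421,000 + £80,000 + £110,500 + £108,000 + £13,500 = £733,000
  Exemption: £105,000 − 25% × (£733,000 − £357,000) = £105,000 − £94,000 = £11,000
  Base: £733,000 − £11,000 = £722,000
  £722,000 × 20% = £144,400

£144,400 > £64,900, so the book-profits minimum tax is the binding amount.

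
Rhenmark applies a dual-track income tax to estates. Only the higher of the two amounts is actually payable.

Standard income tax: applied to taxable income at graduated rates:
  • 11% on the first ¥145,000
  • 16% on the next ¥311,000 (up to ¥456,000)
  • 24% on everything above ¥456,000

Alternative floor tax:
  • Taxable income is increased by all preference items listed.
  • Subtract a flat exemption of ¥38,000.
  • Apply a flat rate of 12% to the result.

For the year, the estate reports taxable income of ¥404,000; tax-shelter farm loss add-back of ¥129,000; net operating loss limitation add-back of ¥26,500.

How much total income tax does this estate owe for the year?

Alternative floor tax:
  Adjusted income: ¥404,000 + ¥129,000 + ¥26,500 = ¥559,500
  Less exemption ¥38,000 → base ¥521,500
  ¥521,500 × 12% = ¥62,580

Standard income tax:
  ¥145,000 × 11% = ¥15,950
  ¥259,000 × 16% = ¥41,440
  → ¥57,390

¥62,580 > ¥57,390, so the alternative floor tax is the binding amount.

¥62,580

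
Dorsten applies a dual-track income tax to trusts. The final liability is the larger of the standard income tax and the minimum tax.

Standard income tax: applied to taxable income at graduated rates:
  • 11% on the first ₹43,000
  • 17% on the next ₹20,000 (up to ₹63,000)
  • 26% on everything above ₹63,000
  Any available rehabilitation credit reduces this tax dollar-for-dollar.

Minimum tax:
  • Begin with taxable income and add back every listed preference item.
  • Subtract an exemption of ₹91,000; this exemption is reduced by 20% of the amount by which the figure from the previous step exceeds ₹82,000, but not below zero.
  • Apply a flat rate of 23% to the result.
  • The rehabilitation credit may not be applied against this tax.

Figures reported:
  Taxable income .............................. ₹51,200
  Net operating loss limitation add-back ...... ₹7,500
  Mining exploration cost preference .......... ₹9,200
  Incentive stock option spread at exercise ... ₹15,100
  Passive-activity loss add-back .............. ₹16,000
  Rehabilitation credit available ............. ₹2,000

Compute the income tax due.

Minimum tax:
  Adjusted income: ₹51,200 + ₹7,500 + ₹9,200 + ₹15,100 + ₹16,000 = ₹99,000
  Exemption: ₹91,000 − 20% × (₹99,000 − ₹82,000) = ₹91,000 − ₹3,400 = ₹87,600
  Base: ₹99,000 − ₹87,600 = ₹11,400
  ₹11,400 × 23% = ₹2,622

Standard income tax:
  ₹43,000 × 11% = ₹4,730
  ₹8,200 × 17% = ₹1,394
  → ₹6,124
  Less rehabilitation credit ₹2,000 → ₹4,124

₹4,124 > ₹2,622, so the standard income tax governs.

₹4,124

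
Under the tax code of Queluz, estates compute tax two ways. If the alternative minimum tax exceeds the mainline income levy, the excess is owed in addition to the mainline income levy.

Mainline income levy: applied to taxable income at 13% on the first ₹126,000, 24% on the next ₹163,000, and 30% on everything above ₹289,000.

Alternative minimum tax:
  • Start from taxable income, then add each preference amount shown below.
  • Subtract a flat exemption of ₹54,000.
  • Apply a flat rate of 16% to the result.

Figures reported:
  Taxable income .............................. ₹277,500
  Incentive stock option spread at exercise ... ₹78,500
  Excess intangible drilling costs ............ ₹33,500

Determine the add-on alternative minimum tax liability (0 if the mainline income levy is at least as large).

₹940

Mainline income levy:
  ₹126,000 × 13% = ₹16,380
  ₹151,500 × 24% = ₹36,360
  → ₹52,740

Alternative minimum tax:
  Adjusted income: ₹277,500 + ₹78,500 + ₹33,500 = ₹389,500
  Less exemption ₹54,000 → base ₹335,500
  ₹335,500 × 16% = ₹53,680

Excess of alternative minimum tax over mainline income levy: ₹53,680 − ₹52,740 = ₹940.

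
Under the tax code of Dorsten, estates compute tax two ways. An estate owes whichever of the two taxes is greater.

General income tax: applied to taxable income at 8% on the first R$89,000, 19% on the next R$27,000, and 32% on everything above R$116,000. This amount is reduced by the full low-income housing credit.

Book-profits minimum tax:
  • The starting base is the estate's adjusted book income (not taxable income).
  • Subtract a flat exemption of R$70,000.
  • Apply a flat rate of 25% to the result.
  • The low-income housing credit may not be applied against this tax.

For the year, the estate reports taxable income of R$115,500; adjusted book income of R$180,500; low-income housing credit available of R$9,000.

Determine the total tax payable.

R$27,625

Book-profits minimum tax:
  Base (adjusted book income): R$180,500
  Less exemption R$70,000 → base R$110,500
  R$110,500 × 25% = R$27,625

General income tax:
  R$89,000 × 8% = R$7,120
  R$26,500 × 19% = R$5,035
  → R$12,155
  Less low-income housing credit R$9,000 → R$3,155

R$27,625 > R$3,155, so the book-profits minimum tax is the binding amount.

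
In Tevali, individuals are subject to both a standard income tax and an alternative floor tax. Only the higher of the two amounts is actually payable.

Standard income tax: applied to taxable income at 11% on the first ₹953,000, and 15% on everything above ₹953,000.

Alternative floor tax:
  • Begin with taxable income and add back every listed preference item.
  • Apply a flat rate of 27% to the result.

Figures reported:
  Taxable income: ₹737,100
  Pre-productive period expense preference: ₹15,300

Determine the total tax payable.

Standard income tax:
  ₹737,100 × 11% = ₹81,081

Alternative floor tax:
  Adjusted income: ₹737,100 + ₹15,300 = ₹752,400
  ₹752,400 × 27% = ₹203,148

₹203,148 > ₹81,081, so the alternative floor tax is the binding amount.

₹203,148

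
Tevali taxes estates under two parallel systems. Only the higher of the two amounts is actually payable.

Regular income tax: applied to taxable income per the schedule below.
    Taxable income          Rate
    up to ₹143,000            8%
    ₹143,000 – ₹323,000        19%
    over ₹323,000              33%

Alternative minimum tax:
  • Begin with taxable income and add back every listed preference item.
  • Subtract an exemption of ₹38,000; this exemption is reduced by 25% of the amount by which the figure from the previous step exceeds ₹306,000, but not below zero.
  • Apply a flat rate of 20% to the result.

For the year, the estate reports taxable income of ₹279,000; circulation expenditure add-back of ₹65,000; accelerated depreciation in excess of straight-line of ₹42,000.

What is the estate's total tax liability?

Alternative minimum tax:
  Adjusted income: ₹279,000 + ₹65,000 + ₹42,000 = ₹386,000
  Exemption: ₹38,000 − 25% × (₹386,000 − ₹306,000) = ₹38,000 − ₹20,000 = ₹18,000
  Base: ₹386,000 − ₹18,000 = ₹368,000
  ₹368,000 × 20% = ₹73,600

Regular income tax:
  ₹143,000 × 8% = ₹11,440
  ₹136,000 × 19% = ₹25,840
  → ₹37,280

₹73,600 > ₹37,280, so the alternative minimum tax is the binding amount.

₹73,600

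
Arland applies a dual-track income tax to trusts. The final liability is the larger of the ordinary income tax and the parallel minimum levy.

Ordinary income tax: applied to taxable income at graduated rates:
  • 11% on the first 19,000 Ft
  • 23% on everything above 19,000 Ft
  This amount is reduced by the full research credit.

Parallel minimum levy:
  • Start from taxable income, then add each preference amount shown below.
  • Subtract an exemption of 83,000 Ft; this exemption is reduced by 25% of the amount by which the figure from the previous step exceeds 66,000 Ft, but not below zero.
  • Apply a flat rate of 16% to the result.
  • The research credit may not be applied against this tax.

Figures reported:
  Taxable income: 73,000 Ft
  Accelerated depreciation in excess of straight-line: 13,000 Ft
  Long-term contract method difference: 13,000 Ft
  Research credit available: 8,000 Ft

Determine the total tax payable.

6,510 Ft

Ordinary income tax:
  19,000 Ft × 11% = 2,090 Ft
  54,000 Ft × 23% = 12,420 Ft
  → 14,510 Ft
  Less research credit 8,000 Ft → 6,510 Ft

Parallel minimum levy:
  Adjusted income: 73,000 Ft + 13,000 Ft + 13,000 Ft = 99,000 Ft
  Exemption: 83,000 Ft − 25% × (99,000 Ft − 66,000 Ft) = 83,000 Ft − 8,250 Ft = 74,750 Ft
  Base: 99,000 Ft − 74,750 Ft = 24,250 Ft
  24,250 Ft × 16% = 3,880 Ft

6,510 Ft > 3,880 Ft, so the ordinary income tax governs.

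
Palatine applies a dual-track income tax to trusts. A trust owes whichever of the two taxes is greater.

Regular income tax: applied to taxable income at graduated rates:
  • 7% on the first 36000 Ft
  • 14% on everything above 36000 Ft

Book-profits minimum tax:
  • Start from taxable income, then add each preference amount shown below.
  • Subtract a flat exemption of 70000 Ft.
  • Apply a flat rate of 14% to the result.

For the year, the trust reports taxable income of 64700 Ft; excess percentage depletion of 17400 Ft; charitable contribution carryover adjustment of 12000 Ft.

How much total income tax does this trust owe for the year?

6538 Ft

Book-profits minimum tax:
  Adjusted income: 64700 Ft + 17400 Ft + 12000 Ft = 94100 Ft
  Less exemption 70000 Ft → base 24100 Ft
  24100 Ft × 14% = 3374 Ft

Regular income tax:
  36000 Ft × 7% = 2520 Ft
  28700 Ft × 14% = 4018 Ft
  → 6538 Ft

6538 Ft > 3374 Ft, so the regular income tax governs.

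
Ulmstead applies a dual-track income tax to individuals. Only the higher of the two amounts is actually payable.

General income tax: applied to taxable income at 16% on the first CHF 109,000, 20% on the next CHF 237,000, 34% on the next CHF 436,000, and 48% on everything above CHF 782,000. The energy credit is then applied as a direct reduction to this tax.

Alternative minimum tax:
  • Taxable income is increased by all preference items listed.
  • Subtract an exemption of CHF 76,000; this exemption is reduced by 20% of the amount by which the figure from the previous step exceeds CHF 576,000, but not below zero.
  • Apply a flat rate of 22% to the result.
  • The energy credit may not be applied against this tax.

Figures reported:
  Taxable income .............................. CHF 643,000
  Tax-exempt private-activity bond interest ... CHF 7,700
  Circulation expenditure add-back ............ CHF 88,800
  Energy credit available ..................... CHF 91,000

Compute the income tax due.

General income tax:
  CHF 109,000 × 16% = CHF 17,440
  CHF 237,000 × 20% = CHF 47,400
  CHF 297,000 × 34% = CHF 100,980
  → CHF 165,820
  Less energy credit CHF 91,000 → CHF 74,820

Alternative minimum tax:
  Adjusted income: CHF 643,000 + CHF 7,700 + CHF 88,800 = CHF 739,500
  Exemption: CHF 76,000 − 20% × (CHF 739,500 − CHF 576,000) = CHF 76,000 − CHF 32,700 = CHF 43,300
  Base: CHF 739,500 − CHF 43,300 = CHF 696,200
  CHF 696,200 × 22% = CHF 153,164

CHF 153,164 > CHF 74,820, so the alternative minimum tax is the binding amount.

CHF 153,164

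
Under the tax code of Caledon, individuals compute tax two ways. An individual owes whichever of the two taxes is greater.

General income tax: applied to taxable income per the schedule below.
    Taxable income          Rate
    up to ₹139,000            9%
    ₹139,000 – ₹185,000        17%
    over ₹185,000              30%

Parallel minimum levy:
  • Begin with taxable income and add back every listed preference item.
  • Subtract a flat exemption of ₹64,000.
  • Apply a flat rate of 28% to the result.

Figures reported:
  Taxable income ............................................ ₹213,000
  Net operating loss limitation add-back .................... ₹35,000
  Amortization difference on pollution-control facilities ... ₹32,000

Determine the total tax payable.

₹60,480

General income tax:
  ₹139,000 × 9% = ₹12,510
  ₹46,000 × 17% = ₹7,820
  ₹28,000 × 30% = ₹8,400
  → ₹28,730

Parallel minimum levy:
  Adjusted income: ₹213,000 + ₹35,000 + ₹32,000 = ₹280,000
  Less exemption ₹64,000 → base ₹216,000
  ₹216,000 × 28% = ₹60,480

₹60,480 > ₹28,730, so the parallel minimum levy is the binding amount.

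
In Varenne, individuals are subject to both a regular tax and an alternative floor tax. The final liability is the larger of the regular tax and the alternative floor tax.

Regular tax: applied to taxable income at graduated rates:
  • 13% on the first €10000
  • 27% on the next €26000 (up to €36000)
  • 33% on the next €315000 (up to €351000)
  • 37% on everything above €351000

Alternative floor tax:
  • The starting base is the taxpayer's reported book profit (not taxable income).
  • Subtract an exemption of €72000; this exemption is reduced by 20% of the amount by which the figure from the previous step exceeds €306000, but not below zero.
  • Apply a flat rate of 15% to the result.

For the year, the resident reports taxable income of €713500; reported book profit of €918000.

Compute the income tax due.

Alternative floor tax:
  Base (reported book profit): €918000
  Exemption: 20% × (€918000 − €306000) = €122400 ≥ €72000, so the exemption is fully phased out
  Base: €918000 − €0 = €918000
  €918000 × 15% = €137700

Regular tax:
  €10000 × 13% = €1300
  €26000 × 27% = €7020
  €315000 × 33% = €103950
  €362500 × 37% = €134125
  → €246395

€246395 > €137700, so the regular tax governs.

€246395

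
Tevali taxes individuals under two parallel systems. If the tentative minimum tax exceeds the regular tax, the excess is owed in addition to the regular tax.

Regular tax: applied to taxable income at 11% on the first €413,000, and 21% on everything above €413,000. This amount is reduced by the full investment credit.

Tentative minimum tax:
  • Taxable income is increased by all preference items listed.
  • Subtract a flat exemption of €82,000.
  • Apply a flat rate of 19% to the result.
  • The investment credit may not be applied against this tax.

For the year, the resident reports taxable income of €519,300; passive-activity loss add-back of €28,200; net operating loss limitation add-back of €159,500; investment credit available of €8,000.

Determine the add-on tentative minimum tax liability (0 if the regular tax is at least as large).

€58,997

Tentative minimum tax:
  Adjusted income: €519,300 + €28,200 + €159,500 = €707,000
  Less exemption €82,000 → base €625,000
  €625,000 × 19% = €118,750

Regular tax:
  €413,000 × 11% = €45,430
  €106,300 × 21% = €22,323
  → €67,753
  Less investment credit €8,000 → €59,753

Excess of tentative minimum tax over regular tax: €118,750 − €59,753 = €58,997.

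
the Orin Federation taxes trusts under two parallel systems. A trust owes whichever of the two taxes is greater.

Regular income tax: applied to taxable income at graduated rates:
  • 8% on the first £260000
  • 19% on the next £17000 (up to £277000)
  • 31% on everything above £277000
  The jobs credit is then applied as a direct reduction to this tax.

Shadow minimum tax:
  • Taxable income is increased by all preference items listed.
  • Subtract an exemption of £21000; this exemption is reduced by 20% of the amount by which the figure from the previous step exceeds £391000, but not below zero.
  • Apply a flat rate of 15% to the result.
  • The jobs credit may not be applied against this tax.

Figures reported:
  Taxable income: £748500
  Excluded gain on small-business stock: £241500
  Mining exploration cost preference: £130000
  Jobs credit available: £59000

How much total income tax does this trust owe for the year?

£168000

Shadow minimum tax:
  Adjusted income: £748500 + £241500 + £130000 = £1120000
  Exemption: 20% × (£1120000 − £391000) = £145800 ≥ £21000, so the exemption is fully phased out
  Base: £1120000 − £0 = £1120000
  £1120000 × 15% = £168000

Regular income tax:
  £260000 × 8% = £20800
  £17000 × 19% = £3230
  £471500 × 31% = £146165
  → £170195
  Less jobs credit £59000 → £111195

£168000 > £111195, so the shadow minimum tax is the binding amount.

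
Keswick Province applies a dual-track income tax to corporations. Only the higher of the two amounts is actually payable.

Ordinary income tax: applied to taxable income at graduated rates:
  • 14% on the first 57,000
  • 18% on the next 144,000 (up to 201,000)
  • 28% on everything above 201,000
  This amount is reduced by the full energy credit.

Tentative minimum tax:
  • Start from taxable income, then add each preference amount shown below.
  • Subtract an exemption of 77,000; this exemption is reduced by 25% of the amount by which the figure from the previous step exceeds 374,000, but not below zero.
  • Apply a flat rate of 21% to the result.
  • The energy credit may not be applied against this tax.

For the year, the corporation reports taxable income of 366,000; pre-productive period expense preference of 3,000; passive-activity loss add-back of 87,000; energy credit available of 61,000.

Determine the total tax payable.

Ordinary income tax:
  57,000 × 14% = 7,980
  144,000 × 18% = 25,920
  165,000 × 28% = 46,200
  → 80,100
  Less energy credit 61,000 → 19,100

Tentative minimum tax:
  Adjusted income: 366,000 + 3,000 + 87,000 = 456,000
  Exemption: 77,000 − 25% × (456,000 − 374,000) = 77,000 − 20,500 = 56,500
  Base: 456,000 − 56,500 = 399,500
  399,500 × 21% = 83,895

83,895 > 19,100, so the tentative minimum tax is the binding amount.

83,895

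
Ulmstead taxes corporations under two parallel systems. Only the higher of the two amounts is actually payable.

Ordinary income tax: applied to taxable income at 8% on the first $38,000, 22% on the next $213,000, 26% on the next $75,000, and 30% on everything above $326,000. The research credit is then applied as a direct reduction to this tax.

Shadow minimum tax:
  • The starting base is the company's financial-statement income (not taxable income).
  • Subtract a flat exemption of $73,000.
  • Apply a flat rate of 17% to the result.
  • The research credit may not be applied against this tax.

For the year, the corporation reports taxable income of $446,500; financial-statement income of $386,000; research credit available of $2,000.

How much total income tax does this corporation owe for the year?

Shadow minimum tax:
  Base (financial-statement income): $386,000
  Less exemption $73,000 → base $313,000
  $313,000 × 17% = $53,210

Ordinary income tax:
  $38,000 × 8% = $3,040
  $213,000 × 22% = $46,860
  $75,000 × 26% = $19,500
  $120,500 × 30% = $36,150
  → $105,550
  Less research credit $2,000 → $103,550

$103,550 > $53,210, so the ordinary income tax governs.

$103,550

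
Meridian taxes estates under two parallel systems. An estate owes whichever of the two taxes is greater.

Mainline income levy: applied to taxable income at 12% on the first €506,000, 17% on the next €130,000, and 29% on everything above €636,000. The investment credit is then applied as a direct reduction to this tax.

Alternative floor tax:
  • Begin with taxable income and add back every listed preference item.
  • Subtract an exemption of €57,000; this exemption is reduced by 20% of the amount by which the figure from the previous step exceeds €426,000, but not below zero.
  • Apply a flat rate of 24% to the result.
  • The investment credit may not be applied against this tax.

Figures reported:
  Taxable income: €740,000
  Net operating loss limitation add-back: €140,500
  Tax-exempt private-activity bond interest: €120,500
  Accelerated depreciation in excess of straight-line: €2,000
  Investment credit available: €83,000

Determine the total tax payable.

€240,720

Mainline income levy:
  €506,000 × 12% = €60,720
  €130,000 × 17% = €22,100
  €104,000 × 29% = €30,160
  → €112,980
  Less investment credit €83,000 → €29,980

Alternative floor tax:
  Adjusted income: €740,000 + €140,500 + €120,500 + €2,000 = €1,003,000
  Exemption: 20% × (€1,003,000 − €426,000) = €115,400 ≥ €57,000, so the exemption is fully phased out
  Base: €1,003,000 − €0 = €1,003,000
  €1,003,000 × 24% = €240,720

€240,720 > €29,980, so the alternative floor tax is the binding amount.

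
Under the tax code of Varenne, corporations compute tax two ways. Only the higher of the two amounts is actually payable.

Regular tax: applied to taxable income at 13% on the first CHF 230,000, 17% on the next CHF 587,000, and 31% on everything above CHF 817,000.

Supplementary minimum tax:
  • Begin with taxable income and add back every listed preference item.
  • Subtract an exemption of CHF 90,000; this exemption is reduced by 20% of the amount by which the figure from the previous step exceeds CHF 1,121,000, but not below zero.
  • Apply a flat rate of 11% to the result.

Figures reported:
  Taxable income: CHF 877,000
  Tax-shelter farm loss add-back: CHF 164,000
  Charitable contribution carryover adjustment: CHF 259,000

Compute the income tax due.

Supplementary minimum tax:
  Adjusted income: CHF 877,000 + CHF 164,000 + CHF 259,000 = CHF 1,300,000
  Exemption: CHF 90,000 − 20% × (CHF 1,300,000 − CHF 1,121,000) = CHF 90,000 − CHF 35,800 = CHF 54,200
  Base: CHF 1,300,000 − CHF 54,200 = CHF 1,245,800
  CHF 1,245,800 × 11% = CHF 137,038

Regular tax:
  CHF 230,000 × 13% = CHF 29,900
  CHF 587,000 × 17% = CHF 99,790
  CHF 60,000 × 31% = CHF 18,600
  → CHF 148,290

CHF 148,290 > CHF 137,038, so the regular tax governs.

CHF 148,290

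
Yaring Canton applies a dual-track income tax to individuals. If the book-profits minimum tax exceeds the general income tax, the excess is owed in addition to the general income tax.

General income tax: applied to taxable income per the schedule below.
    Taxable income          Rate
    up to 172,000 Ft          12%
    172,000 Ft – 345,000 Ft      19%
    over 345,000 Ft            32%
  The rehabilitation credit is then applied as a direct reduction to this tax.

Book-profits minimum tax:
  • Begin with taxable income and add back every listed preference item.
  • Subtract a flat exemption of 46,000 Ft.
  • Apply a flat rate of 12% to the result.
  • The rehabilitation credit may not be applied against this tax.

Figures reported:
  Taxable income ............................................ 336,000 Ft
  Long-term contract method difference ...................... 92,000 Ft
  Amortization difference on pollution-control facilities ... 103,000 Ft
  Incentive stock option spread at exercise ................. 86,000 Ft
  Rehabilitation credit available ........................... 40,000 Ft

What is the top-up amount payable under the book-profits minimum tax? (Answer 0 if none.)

Book-profits minimum tax:
  Adjusted income: 336,000 Ft + 92,000 Ft + 103,000 Ft + 86,000 Ft = 617,000 Ft
  Less exemption 46,000 Ft → base 571,000 Ft
  571,000 Ft × 12% = 68,520 Ft

General income tax:
  172,000 Ft × 12% = 20,640 Ft
  164,000 Ft × 19% = 31,160 Ft
  → 51,800 Ft
  Less rehabilitation credit 40,000 Ft → 11,800 Ft

Excess of book-profits minimum tax over general income tax: 68,520 Ft − 11,800 Ft = 56,720 Ft.

56,720 Ft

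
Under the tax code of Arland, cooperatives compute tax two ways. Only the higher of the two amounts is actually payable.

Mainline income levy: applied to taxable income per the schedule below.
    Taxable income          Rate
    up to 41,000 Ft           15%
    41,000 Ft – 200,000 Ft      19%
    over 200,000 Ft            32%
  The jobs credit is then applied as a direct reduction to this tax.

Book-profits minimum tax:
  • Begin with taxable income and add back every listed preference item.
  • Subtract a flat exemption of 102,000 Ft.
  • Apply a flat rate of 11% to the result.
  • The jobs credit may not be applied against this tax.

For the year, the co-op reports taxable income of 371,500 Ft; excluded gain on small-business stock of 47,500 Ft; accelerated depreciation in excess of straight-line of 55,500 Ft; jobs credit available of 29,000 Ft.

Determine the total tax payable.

Mainline income levy:
  41,000 Ft × 15% = 6,150 Ft
  159,000 Ft × 19% = 30,210 Ft
  171,500 Ft × 32% = 54,880 Ft
  → 91,240 Ft
  Less jobs credit 29,000 Ft → 62,240 Ft

Book-profits minimum tax:
  Adjusted income: 371,500 Ft + 47,500 Ft + 55,500 Ft = 474,500 Ft
  Less exemption 102,000 Ft → base 372,500 Ft
  372,500 Ft × 11% = 40,975 Ft

62,240 Ft > 40,975 Ft, so the mainline income levy governs.

62,240 Ft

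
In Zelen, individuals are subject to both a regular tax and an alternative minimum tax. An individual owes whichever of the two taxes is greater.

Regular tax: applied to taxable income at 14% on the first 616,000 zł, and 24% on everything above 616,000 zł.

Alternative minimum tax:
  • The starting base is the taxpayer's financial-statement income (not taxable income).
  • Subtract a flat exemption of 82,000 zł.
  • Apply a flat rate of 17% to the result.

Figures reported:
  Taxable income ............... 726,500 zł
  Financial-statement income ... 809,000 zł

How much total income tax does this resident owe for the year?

Regular tax:
  616,000 zł × 14% = 86,240 zł
  110,500 zł × 24% = 26,520 zł
  → 112,760 zł

Alternative minimum tax:
  Base (financial-statement income): 809,000 zł
  Less exemption 82,000 zł → base 727,000 zł
  727,000 zł × 17% = 123,590 zł

123,590 zł > 112,760 zł, so the alternative minimum tax is the binding amount.

123,590 zł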